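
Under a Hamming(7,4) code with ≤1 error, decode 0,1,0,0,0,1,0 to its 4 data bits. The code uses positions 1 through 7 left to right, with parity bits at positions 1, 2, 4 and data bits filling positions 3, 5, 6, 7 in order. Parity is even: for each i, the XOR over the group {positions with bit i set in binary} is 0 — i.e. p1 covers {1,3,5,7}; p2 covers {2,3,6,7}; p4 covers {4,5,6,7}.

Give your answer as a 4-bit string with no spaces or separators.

s1 (pos 1,3,5,7): 0⊕0⊕0⊕0 = 0
s2 (pos 2,3,6,7): 1⊕0⊕1⊕0 = 0
s4 (pos 4,5,6,7): 0⊕0⊕1⊕0 = 1
Syndrome s4…s1 = 100 → error at position 4.
Flip position 4: 0100010 → 0101010
Read data bits from positions 3,5,6,7: 0010

0010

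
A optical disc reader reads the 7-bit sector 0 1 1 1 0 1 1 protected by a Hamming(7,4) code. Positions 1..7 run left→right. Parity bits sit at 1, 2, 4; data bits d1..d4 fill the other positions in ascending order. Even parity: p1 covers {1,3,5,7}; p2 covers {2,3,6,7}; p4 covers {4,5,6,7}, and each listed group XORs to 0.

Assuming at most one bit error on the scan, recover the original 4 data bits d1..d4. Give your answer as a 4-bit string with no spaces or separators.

1011

s1 (pos 1,3,5,7): 0⊕1⊕0⊕1 = 0
s2 (pos 2,3,6,7): 1⊕1⊕1⊕1 = 0
s4 (pos 4,5,6,7): 1⊕0⊕1⊕1 = 1
Syndrome s4…s1 = 100 → error at position 4.
Flip position 4: 0111011 → 0110011
Read data bits from positions 3,5,6,7: 1011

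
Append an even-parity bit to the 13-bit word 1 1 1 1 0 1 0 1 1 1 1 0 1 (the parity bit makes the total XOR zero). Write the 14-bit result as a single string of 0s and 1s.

XOR of the 13 data bits: 1⊕1⊕1⊕1⊕0⊕1⊕0⊕1⊕1⊕1⊕1⊕0⊕1 = 0
Parity bit = 0 (so all 14 bits XOR to 0).

11110101111010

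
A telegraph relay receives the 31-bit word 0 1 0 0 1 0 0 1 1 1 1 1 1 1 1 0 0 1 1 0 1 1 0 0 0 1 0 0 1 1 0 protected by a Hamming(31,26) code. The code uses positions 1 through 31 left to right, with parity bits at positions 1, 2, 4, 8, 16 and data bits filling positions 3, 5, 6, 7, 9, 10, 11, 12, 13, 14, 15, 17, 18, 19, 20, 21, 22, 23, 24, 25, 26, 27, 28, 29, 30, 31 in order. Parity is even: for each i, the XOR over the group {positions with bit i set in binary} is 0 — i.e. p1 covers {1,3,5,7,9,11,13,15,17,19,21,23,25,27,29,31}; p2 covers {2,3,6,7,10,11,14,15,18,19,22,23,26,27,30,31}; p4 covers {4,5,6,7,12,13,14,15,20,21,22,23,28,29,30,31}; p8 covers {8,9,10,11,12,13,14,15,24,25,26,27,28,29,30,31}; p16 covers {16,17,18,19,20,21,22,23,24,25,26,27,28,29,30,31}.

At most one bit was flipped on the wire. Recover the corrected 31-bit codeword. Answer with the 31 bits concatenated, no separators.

0100100111111110011011000101110

s1 (pos 1,3,5,7,9,11,13,15,17,19,21,23,25,27,29,31): 0⊕0⊕1⊕0⊕1⊕1⊕1⊕1⊕0⊕1⊕1⊕0⊕0⊕0⊕1⊕0 = 0
s2 (pos 2,3,6,7,10,11,14,15,18,19,22,23,26,27,30,31): 1⊕0⊕0⊕0⊕1⊕1⊕1⊕1⊕1⊕1⊕1⊕0⊕1⊕0⊕1⊕0 = 0
s4 (pos 4,5,6,7,12,13,14,15,20,21,22,23,28,29,30,31): 0⊕1⊕0⊕0⊕1⊕1⊕1⊕1⊕0⊕1⊕1⊕0⊕0⊕1⊕1⊕0 = 1
s8 (pos 8,9,10,11,12,13,14,15,24,25,26,27,28,29,30,31): 1⊕1⊕1⊕1⊕1⊕1⊕1⊕1⊕0⊕0⊕1⊕0⊕0⊕1⊕1⊕0 = 1
s16 (pos 16,17,18,19,20,21,22,23,24,25,26,27,28,29,30,31): 0⊕0⊕1⊕1⊕0⊕1⊕1⊕0⊕0⊕0⊕1⊕0⊕0⊕1⊕1⊕0 = 1
Syndrome s16…s1 = 11100 → error at position 28.
Flip position 28: 0100100111111110011011000100110 → 0100100111111110011011000101110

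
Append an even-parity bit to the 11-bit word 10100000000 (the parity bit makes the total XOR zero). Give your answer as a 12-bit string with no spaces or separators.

XOR of the 11 data bits: 1⊕0⊕1⊕0⊕0⊕0⊕0⊕0⊕0⊕0⊕0 = 0
Parity bit = 0 (so all 12 bits XOR to 0).

101000000000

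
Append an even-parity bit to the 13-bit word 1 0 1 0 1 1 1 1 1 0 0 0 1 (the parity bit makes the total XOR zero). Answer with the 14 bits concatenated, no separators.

XOR of the 13 data bits: 1⊕0⊕1⊕0⊕1⊕1⊕1⊕1⊕1⊕0⊕0⊕0⊕1 = 0
Parity bit = 0 (so all 14 bits XOR to 0).

10101111100010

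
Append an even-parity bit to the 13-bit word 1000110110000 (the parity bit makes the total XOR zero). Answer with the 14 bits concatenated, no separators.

10001101100001

XOR of the 13 data bits: 1⊕0⊕0⊕0⊕1⊕1⊕0⊕1⊕1⊕0⊕0⊕0⊕0 = 1
Parity bit = 1 (so all 14 bits XOR to 0).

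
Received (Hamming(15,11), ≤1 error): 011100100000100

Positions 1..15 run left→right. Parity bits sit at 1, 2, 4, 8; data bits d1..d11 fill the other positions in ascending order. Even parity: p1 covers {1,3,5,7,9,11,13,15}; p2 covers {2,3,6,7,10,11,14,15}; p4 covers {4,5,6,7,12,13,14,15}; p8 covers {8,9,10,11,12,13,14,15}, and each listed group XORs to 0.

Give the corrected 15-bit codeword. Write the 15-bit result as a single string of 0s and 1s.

s1 (pos 1,3,5,7,9,11,13,15): 0⊕1⊕0⊕1⊕0⊕0⊕1⊕0 = 1
s2 (pos 2,3,6,7,10,11,14,15): 1⊕1⊕0⊕1⊕0⊕0⊕0⊕0 = 1
s4 (pos 4,5,6,7,12,13,14,15): 1⊕0⊕0⊕1⊕0⊕1⊕0⊕0 = 1
s8 (pos 8,9,10,11,12,13,14,15): 0⊕0⊕0⊕0⊕0⊕1⊕0⊕0 = 1
Syndrome s8…s1 = 1111 → error at position 15.
Flip position 15: 011100100000100 → 011100100000101

011100100000101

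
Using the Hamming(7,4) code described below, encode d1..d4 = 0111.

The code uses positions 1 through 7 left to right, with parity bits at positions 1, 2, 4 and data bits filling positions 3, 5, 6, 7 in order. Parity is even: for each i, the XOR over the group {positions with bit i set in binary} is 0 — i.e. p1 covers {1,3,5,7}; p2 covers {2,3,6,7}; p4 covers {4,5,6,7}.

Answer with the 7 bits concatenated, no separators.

0001111

Place data at non-parity positions: p1 p2 0 p4 1 1 1
p1 (pos 1,3,5,7): XOR of data positions = 0⊕1⊕1 = 0
p2 (pos 2,3,6,7): XOR of data positions = 0⊕1⊕1 = 0
p4 (pos 4,5,6,7): XOR of data positions = 1⊕1⊕1 = 1
Codeword: 0001111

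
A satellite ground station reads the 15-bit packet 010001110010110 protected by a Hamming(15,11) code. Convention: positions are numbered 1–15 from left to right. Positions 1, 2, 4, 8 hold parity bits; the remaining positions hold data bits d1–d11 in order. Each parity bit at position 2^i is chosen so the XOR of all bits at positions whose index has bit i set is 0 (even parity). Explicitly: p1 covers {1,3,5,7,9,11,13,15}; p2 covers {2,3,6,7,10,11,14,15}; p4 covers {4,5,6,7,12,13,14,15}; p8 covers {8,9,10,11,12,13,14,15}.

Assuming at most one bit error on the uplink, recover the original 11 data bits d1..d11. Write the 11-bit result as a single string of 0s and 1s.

10110010110

s1 (pos 1,3,5,7,9,11,13,15): 0⊕0⊕0⊕1⊕0⊕1⊕1⊕0 = 1
s2 (pos 2,3,6,7,10,11,14,15): 1⊕0⊕1⊕1⊕0⊕1⊕1⊕0 = 1
s4 (pos 4,5,6,7,12,13,14,15): 0⊕0⊕1⊕1⊕0⊕1⊕1⊕0 = 0
s8 (pos 8,9,10,11,12,13,14,15): 1⊕0⊕0⊕1⊕0⊕1⊕1⊕0 = 0
Syndrome s8…s1 = 0011 → error at position 3.
Flip position 3: 010001110010110 → 011001110010110
Read data bits from positions 3,5,6,7,9,10,11,12,13,14,15: 10110010110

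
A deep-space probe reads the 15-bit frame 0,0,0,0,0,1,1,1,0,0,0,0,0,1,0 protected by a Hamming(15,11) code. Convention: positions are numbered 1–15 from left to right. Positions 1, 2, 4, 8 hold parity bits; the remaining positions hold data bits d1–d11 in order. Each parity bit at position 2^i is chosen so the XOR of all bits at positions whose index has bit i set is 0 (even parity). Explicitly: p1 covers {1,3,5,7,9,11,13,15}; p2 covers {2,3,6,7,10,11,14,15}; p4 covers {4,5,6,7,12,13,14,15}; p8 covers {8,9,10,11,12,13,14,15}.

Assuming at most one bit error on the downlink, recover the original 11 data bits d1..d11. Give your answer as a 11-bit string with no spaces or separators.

00100000010

s1 (pos 1,3,5,7,9,11,13,15): 0⊕0⊕0⊕1⊕0⊕0⊕0⊕0 = 1
s2 (pos 2,3,6,7,10,11,14,15): 0⊕0⊕1⊕1⊕0⊕0⊕1⊕0 = 1
s4 (pos 4,5,6,7,12,13,14,15): 0⊕0⊕1⊕1⊕0⊕0⊕1⊕0 = 1
s8 (pos 8,9,10,11,12,13,14,15): 1⊕0⊕0⊕0⊕0⊕0⊕1⊕0 = 0
Syndrome s8…s1 = 0111 → error at position 7.
Flip position 7: 000001110000010 → 000001010000010
Read data bits from positions 3,5,6,7,9,10,11,12,13,14,15: 00100000010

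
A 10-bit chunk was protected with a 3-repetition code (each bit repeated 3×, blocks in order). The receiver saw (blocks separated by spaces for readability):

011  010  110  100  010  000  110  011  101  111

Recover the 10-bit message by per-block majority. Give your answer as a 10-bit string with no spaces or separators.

Block 1 (011): 2 ones → 1
Block 2 (010): 1 one → 0
Block 3 (110): 2 ones → 1
Block 4 (100): 1 one → 0
Block 5 (010): 1 one → 0
Block 6 (000): 0 ones → 0
Block 7 (110): 2 ones → 1
Block 8 (011): 2 ones → 1
Block 9 (101): 2 ones → 1
Block 10 (111): 3 ones → 1

1010001111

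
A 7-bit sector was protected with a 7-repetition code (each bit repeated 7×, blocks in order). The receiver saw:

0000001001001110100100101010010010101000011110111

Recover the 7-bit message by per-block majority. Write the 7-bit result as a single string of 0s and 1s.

0000001

Block 1 (0000001): 1 one → 0
Block 2 (0010011): 3 ones → 0
Block 3 (1010010): 3 ones → 0
Block 4 (0101010): 3 ones → 0
Block 5 (0100101): 3 ones → 0
Block 6 (0100001): 2 ones → 0
Block 7 (1110111): 6 ones → 1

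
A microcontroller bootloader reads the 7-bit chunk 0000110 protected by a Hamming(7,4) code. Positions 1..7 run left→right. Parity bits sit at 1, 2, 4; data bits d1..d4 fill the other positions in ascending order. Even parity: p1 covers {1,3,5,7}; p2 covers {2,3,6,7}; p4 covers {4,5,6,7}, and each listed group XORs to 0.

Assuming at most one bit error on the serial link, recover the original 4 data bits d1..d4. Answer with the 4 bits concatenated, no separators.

s1 (pos 1,3,5,7): 0⊕0⊕1⊕0 = 1
s2 (pos 2,3,6,7): 0⊕0⊕1⊕0 = 1
s4 (pos 4,5,6,7): 0⊕1⊕1⊕0 = 0
Syndrome s4…s1 = 011 → error at position 3.
Flip position 3: 0000110 → 0010110
Read data bits from positions 3,5,6,7: 1110

1110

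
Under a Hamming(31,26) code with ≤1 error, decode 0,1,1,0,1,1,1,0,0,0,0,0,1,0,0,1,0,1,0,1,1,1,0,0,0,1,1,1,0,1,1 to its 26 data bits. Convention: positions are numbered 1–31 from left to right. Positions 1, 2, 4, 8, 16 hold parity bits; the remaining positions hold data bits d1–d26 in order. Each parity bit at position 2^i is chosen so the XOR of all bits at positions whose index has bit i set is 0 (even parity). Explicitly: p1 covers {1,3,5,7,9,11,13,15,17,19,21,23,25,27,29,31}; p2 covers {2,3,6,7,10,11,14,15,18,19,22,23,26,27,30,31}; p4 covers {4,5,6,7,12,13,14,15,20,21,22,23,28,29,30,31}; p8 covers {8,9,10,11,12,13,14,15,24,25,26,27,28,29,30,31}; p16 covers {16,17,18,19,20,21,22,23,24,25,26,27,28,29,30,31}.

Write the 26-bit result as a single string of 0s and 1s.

11110000100010111000111011

s1 (pos 1,3,5,7,9,11,13,15,17,19,21,23,25,27,29,31): 0⊕1⊕1⊕1⊕0⊕0⊕1⊕0⊕0⊕0⊕1⊕0⊕0⊕1⊕0⊕1 = 1
s2 (pos 2,3,6,7,10,11,14,15,18,19,22,23,26,27,30,31): 1⊕1⊕1⊕1⊕0⊕0⊕0⊕0⊕1⊕0⊕1⊕0⊕1⊕1⊕1⊕1 = 0
s4 (pos 4,5,6,7,12,13,14,15,20,21,22,23,28,29,30,31): 0⊕1⊕1⊕1⊕0⊕1⊕0⊕0⊕1⊕1⊕1⊕0⊕1⊕0⊕1⊕1 = 0
s8 (pos 8,9,10,11,12,13,14,15,24,25,26,27,28,29,30,31): 0⊕0⊕0⊕0⊕0⊕1⊕0⊕0⊕0⊕0⊕1⊕1⊕1⊕0⊕1⊕1 = 0
s16 (pos 16,17,18,19,20,21,22,23,24,25,26,27,28,29,30,31): 1⊕0⊕1⊕0⊕1⊕1⊕1⊕0⊕0⊕0⊕1⊕1⊕1⊕0⊕1⊕1 = 0
Syndrome s16…s1 = 00001 → error at position 1.
Flip position 1: 0110111000001001010111000111011 → 1110111000001001010111000111011
Read data bits from positions 3,5,6,7,9,10,11,12,13,14,15,17,18,19,20,21,22,23,24,25,26,27,28,29,30,31: 11110000100010111000111011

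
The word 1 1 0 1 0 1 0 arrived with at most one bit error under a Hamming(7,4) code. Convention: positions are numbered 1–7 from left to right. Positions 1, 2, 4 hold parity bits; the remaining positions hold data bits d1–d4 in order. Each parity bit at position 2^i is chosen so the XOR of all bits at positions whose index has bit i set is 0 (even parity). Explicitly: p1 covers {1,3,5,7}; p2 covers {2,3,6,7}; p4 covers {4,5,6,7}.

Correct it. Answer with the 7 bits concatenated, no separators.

0101010

s1 (pos 1,3,5,7): 1⊕0⊕0⊕0 = 1
s2 (pos 2,3,6,7): 1⊕0⊕1⊕0 = 0
s4 (pos 4,5,6,7): 1⊕0⊕1⊕0 = 0
Syndrome s4…s1 = 001 → error at position 1.
Flip position 1: 1101010 → 0101010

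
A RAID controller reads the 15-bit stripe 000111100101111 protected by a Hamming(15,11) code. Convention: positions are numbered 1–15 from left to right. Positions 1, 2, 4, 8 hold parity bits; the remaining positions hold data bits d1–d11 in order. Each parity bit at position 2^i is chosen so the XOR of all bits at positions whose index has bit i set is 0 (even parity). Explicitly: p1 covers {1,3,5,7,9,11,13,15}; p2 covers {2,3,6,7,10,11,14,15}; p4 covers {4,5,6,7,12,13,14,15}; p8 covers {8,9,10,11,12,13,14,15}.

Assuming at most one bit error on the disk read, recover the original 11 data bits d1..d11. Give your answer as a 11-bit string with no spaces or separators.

s1 (pos 1,3,5,7,9,11,13,15): 0⊕0⊕1⊕1⊕0⊕0⊕1⊕1 = 0
s2 (pos 2,3,6,7,10,11,14,15): 0⊕0⊕1⊕1⊕1⊕0⊕1⊕1 = 1
s4 (pos 4,5,6,7,12,13,14,15): 1⊕1⊕1⊕1⊕1⊕1⊕1⊕1 = 0
s8 (pos 8,9,10,11,12,13,14,15): 0⊕0⊕1⊕0⊕1⊕1⊕1⊕1 = 1
Syndrome s8…s1 = 1010 → error at position 10.
Flip position 10: 000111100101111 → 000111100001111
Read data bits from positions 3,5,6,7,9,10,11,12,13,14,15: 01110001111

01110001111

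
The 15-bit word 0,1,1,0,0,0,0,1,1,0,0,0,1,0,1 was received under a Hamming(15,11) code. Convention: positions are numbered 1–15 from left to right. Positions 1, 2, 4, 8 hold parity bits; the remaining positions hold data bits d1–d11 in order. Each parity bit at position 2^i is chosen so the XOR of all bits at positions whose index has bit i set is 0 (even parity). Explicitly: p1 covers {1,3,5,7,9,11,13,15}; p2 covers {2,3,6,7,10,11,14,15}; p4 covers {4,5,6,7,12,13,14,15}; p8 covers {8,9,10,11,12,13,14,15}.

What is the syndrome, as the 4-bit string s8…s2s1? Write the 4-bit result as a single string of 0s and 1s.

0010

s1 (pos 1,3,5,7,9,11,13,15): 0⊕1⊕0⊕0⊕1⊕0⊕1⊕1 = 0
s2 (pos 2,3,6,7,10,11,14,15): 1⊕1⊕0⊕0⊕0⊕0⊕0⊕1 = 1
s4 (pos 4,5,6,7,12,13,14,15): 0⊕0⊕0⊕0⊕0⊕1⊕0⊕1 = 0
s8 (pos 8,9,10,11,12,13,14,15): 1⊕1⊕0⊕0⊕0⊕1⊕0⊕1 = 0
Syndrome s8…s1 = 0010 → error at position 2.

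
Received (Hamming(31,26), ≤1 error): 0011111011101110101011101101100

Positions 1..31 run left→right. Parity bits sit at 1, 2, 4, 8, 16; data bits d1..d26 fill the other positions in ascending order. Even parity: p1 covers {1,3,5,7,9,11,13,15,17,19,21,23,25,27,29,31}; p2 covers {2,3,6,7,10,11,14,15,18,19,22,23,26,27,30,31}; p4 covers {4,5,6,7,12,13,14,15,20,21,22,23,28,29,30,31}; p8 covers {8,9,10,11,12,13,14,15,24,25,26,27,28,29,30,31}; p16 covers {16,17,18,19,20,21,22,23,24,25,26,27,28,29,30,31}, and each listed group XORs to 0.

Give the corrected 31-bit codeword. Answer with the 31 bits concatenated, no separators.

0011111011101110100011101101100

s1 (pos 1,3,5,7,9,11,13,15,17,19,21,23,25,27,29,31): 0⊕1⊕1⊕1⊕1⊕1⊕1⊕1⊕1⊕1⊕1⊕1⊕1⊕0⊕1⊕0 = 1
s2 (pos 2,3,6,7,10,11,14,15,18,19,22,23,26,27,30,31): 0⊕1⊕1⊕1⊕1⊕1⊕1⊕1⊕0⊕1⊕1⊕1⊕1⊕0⊕0⊕0 = 1
s4 (pos 4,5,6,7,12,13,14,15,20,21,22,23,28,29,30,31): 1⊕1⊕1⊕1⊕0⊕1⊕1⊕1⊕0⊕1⊕1⊕1⊕1⊕1⊕0⊕0 = 0
s8 (pos 8,9,10,11,12,13,14,15,24,25,26,27,28,29,30,31): 0⊕1⊕1⊕1⊕0⊕1⊕1⊕1⊕0⊕1⊕1⊕0⊕1⊕1⊕0⊕0 = 0
s16 (pos 16,17,18,19,20,21,22,23,24,25,26,27,28,29,30,31): 0⊕1⊕0⊕1⊕0⊕1⊕1⊕1⊕0⊕1⊕1⊕0⊕1⊕1⊕0⊕0 = 1
Syndrome s16…s1 = 10011 → error at position 19.
Flip position 19: 0011111011101110101011101101100 → 0011111011101110100011101101100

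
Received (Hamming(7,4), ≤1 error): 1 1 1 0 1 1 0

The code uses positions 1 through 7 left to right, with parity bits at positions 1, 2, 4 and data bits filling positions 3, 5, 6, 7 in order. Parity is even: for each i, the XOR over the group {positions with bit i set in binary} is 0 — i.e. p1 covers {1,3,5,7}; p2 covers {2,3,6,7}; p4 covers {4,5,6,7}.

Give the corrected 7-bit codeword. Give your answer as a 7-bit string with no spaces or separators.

1100110

s1 (pos 1,3,5,7): 1⊕1⊕1⊕0 = 1
s2 (pos 2,3,6,7): 1⊕1⊕1⊕0 = 1
s4 (pos 4,5,6,7): 0⊕1⊕1⊕0 = 0
Syndrome s4…s1 = 011 → error at position 3.
Flip position 3: 1110110 → 1100110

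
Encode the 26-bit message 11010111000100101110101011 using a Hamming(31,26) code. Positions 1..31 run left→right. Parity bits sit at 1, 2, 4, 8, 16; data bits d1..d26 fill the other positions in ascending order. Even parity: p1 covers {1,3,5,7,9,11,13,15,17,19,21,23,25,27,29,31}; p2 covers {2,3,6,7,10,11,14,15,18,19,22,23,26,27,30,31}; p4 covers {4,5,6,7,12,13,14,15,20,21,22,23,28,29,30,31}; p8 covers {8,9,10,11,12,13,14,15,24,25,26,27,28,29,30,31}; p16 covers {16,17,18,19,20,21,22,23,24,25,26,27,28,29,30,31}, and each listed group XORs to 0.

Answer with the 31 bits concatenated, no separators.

1111101001110001100101110101011

Place data at non-parity positions: p1 p2 1 p4 1 0 1 p8 0 1 1 1 0 0 0 p16 1 0 0 1 0 1 1 1 0 1 0 1 0 1 1
p1 (pos 1,3,5,7,9,11,13,15,17,19,21,23,25,27,29,31): XOR of data positions = 1⊕1⊕1⊕0⊕1⊕0⊕0⊕1⊕0⊕0⊕1⊕0⊕0⊕0⊕1 = 1
p2 (pos 2,3,6,7,10,11,14,15,18,19,22,23,26,27,30,31): XOR of data positions = 1⊕0⊕1⊕1⊕1⊕0⊕0⊕0⊕0⊕1⊕1⊕1⊕0⊕1⊕1 = 1
p4 (pos 4,5,6,7,12,13,14,15,20,21,22,23,28,29,30,31): XOR of data positions = 1⊕0⊕1⊕1⊕0⊕0⊕0⊕1⊕0⊕1⊕1⊕1⊕0⊕1⊕1 = 1
p8 (pos 8,9,10,11,12,13,14,15,24,25,26,27,28,29,30,31): XOR of data positions = 0⊕1⊕1⊕1⊕0⊕0⊕0⊕1⊕0⊕1⊕0⊕1⊕0⊕1⊕1 = 0
p16 (pos 16,17,18,19,20,21,22,23,24,25,26,27,28,29,30,31): XOR of data positions = 1⊕0⊕0⊕1⊕0⊕1⊕1⊕1⊕0⊕1⊕0⊕1⊕0⊕1⊕1 = 1
Codeword: 1111101001110001100101110101011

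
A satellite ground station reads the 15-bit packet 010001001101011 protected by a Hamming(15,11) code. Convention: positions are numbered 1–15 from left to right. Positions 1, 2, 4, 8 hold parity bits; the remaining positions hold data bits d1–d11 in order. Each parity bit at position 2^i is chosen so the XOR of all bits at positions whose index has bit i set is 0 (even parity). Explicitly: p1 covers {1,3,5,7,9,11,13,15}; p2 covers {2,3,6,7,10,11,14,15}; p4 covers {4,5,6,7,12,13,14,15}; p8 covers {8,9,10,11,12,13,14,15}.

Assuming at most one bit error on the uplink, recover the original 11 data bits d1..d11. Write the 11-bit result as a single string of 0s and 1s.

00101001011

s1 (pos 1,3,5,7,9,11,13,15): 0⊕0⊕0⊕0⊕1⊕0⊕0⊕1 = 0
s2 (pos 2,3,6,7,10,11,14,15): 1⊕0⊕1⊕0⊕1⊕0⊕1⊕1 = 1
s4 (pos 4,5,6,7,12,13,14,15): 0⊕0⊕1⊕0⊕1⊕0⊕1⊕1 = 0
s8 (pos 8,9,10,11,12,13,14,15): 0⊕1⊕1⊕0⊕1⊕0⊕1⊕1 = 1
Syndrome s8…s1 = 1010 → error at position 10.
Flip position 10: 010001001101011 → 010001001001011
Read data bits from positions 3,5,6,7,9,10,11,12,13,14,15: 00101001011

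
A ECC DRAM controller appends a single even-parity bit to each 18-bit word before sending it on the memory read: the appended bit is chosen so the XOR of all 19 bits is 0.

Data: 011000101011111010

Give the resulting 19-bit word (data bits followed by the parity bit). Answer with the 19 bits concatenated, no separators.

XOR of the 18 data bits: 0⊕1⊕1⊕0⊕0⊕0⊕1⊕0⊕1⊕0⊕1⊕1⊕1⊕1⊕1⊕0⊕1⊕0 = 0
Parity bit = 0 (so all 19 bits XOR to 0).

0110001010111110100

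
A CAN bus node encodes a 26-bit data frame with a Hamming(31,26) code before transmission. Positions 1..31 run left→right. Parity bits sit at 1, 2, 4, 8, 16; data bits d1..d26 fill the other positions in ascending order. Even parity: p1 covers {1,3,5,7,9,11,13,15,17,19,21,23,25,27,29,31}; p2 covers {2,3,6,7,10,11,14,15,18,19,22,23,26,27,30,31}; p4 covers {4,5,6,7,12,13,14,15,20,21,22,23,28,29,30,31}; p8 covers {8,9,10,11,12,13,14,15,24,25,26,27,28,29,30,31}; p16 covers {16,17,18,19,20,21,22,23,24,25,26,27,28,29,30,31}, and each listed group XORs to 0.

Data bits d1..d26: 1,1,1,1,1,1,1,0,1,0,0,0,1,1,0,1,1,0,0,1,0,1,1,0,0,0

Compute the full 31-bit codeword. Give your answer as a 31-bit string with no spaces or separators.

Place data at non-parity positions: p1 p2 1 p4 1 1 1 p8 1 1 1 0 1 0 0 p16 0 1 1 0 1 1 0 0 1 0 1 1 0 0 0
p1 (pos 1,3,5,7,9,11,13,15,17,19,21,23,25,27,29,31): XOR of data positions = 1⊕1⊕1⊕1⊕1⊕1⊕0⊕0⊕1⊕1⊕0⊕1⊕1⊕0⊕0 = 0
p2 (pos 2,3,6,7,10,11,14,15,18,19,22,23,26,27,30,31): XOR of data positions = 1⊕1⊕1⊕1⊕1⊕0⊕0⊕1⊕1⊕1⊕0⊕0⊕1⊕0⊕0 = 1
p4 (pos 4,5,6,7,12,13,14,15,20,21,22,23,28,29,30,31): XOR of data positions = 1⊕1⊕1⊕0⊕1⊕0⊕0⊕0⊕1⊕1⊕0⊕1⊕0⊕0⊕0 = 1
p8 (pos 8,9,10,11,12,13,14,15,24,25,26,27,28,29,30,31): XOR of data positions = 1⊕1⊕1⊕0⊕1⊕0⊕0⊕0⊕1⊕0⊕1⊕1⊕0⊕0⊕0 = 1
p16 (pos 16,17,18,19,20,21,22,23,24,25,26,27,28,29,30,31): XOR of data positions = 0⊕1⊕1⊕0⊕1⊕1⊕0⊕0⊕1⊕0⊕1⊕1⊕0⊕0⊕0 = 1
Codeword: 0111111111101001011011001011000

0111111111101001011011001011000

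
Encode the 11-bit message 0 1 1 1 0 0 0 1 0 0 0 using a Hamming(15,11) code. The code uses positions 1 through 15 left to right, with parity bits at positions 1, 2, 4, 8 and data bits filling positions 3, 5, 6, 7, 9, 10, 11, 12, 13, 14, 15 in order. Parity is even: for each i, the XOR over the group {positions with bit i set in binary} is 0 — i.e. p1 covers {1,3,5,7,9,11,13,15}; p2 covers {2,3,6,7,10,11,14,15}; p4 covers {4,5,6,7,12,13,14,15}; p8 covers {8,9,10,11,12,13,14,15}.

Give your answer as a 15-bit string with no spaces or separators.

Place data at non-parity positions: p1 p2 0 p4 1 1 1 p8 0 0 0 1 0 0 0
p1 (pos 1,3,5,7,9,11,13,15): XOR of data positions = 0⊕1⊕1⊕0⊕0⊕0⊕0 = 0
p2 (pos 2,3,6,7,10,11,14,15): XOR of data positions = 0⊕1⊕1⊕0⊕0⊕0⊕0 = 0
p4 (pos 4,5,6,7,12,13,14,15): XOR of data positions = 1⊕1⊕1⊕1⊕0⊕0⊕0 = 0
p8 (pos 8,9,10,11,12,13,14,15): XOR of data positions = 0⊕0⊕0⊕1⊕0⊕0⊕0 = 1
Codeword: 000011110001000

000011110001000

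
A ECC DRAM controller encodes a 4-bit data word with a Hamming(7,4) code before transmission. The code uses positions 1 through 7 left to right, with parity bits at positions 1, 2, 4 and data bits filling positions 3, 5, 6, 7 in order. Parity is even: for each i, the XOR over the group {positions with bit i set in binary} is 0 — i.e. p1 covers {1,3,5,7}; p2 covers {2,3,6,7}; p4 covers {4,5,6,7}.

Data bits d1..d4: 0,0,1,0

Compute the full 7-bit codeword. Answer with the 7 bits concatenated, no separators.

0101010

Place data at non-parity positions: p1 p2 0 p4 0 1 0
p1 (pos 1,3,5,7): XOR of data positions = 0⊕0⊕0 = 0
p2 (pos 2,3,6,7): XOR of data positions = 0⊕1⊕0 = 1
p4 (pos 4,5,6,7): XOR of data positions = 0⊕1⊕0 = 1
Codeword: 0101010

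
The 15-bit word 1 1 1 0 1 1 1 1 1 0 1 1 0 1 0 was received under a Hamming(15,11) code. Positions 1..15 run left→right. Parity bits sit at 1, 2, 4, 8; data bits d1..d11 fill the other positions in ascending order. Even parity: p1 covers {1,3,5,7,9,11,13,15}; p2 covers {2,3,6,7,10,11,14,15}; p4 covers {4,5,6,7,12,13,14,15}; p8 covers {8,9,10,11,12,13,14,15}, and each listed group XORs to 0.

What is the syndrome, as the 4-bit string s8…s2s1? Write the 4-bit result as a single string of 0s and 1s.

1100

s1 (pos 1,3,5,7,9,11,13,15): 1⊕1⊕1⊕1⊕1⊕1⊕0⊕0 = 0
s2 (pos 2,3,6,7,10,11,14,15): 1⊕1⊕1⊕1⊕0⊕1⊕1⊕0 = 0
s4 (pos 4,5,6,7,12,13,14,15): 0⊕1⊕1⊕1⊕1⊕0⊕1⊕0 = 1
s8 (pos 8,9,10,11,12,13,14,15): 1⊕1⊕0⊕1⊕1⊕0⊕1⊕0 = 1
Syndrome s8…s1 = 1100 → error at position 12.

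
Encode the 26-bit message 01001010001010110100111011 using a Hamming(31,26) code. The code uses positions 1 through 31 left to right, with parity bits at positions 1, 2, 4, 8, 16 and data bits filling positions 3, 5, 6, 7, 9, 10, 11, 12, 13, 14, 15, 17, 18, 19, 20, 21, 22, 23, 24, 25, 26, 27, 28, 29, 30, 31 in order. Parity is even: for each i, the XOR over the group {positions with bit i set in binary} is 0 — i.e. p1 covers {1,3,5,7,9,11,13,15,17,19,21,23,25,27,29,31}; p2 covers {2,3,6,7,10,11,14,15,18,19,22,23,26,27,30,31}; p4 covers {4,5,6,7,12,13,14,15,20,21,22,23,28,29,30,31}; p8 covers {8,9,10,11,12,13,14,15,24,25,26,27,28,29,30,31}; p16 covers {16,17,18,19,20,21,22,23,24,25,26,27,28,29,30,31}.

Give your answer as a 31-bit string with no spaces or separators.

Place data at non-parity positions: p1 p2 0 p4 1 0 0 p8 1 0 1 0 0 0 1 p16 0 1 0 1 1 0 1 0 0 1 1 1 0 1 1
p1 (pos 1,3,5,7,9,11,13,15,17,19,21,23,25,27,29,31): XOR of data positions = 0⊕1⊕0⊕1⊕1⊕0⊕1⊕0⊕0⊕1⊕1⊕0⊕1⊕0⊕1 = 0
p2 (pos 2,3,6,7,10,11,14,15,18,19,22,23,26,27,30,31): XOR of data positions = 0⊕0⊕0⊕0⊕1⊕0⊕1⊕1⊕0⊕0⊕1⊕1⊕1⊕1⊕1 = 0
p4 (pos 4,5,6,7,12,13,14,15,20,21,22,23,28,29,30,31): XOR of data positions = 1⊕0⊕0⊕0⊕0⊕0⊕1⊕1⊕1⊕0⊕1⊕1⊕0⊕1⊕1 = 0
p8 (pos 8,9,10,11,12,13,14,15,24,25,26,27,28,29,30,31): XOR of data positions = 1⊕0⊕1⊕0⊕0⊕0⊕1⊕0⊕0⊕1⊕1⊕1⊕0⊕1⊕1 = 0
p16 (pos 16,17,18,19,20,21,22,23,24,25,26,27,28,29,30,31): XOR of data positions = 0⊕1⊕0⊕1⊕1⊕0⊕1⊕0⊕0⊕1⊕1⊕1⊕0⊕1⊕1 = 1
Codeword: 0000100010100011010110100111011

0000100010100011010110100111011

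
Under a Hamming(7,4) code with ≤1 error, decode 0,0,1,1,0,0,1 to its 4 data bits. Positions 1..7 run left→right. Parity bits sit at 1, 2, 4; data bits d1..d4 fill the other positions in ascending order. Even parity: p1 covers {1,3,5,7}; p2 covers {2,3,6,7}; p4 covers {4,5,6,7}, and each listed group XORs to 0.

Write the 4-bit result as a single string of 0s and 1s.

s1 (pos 1,3,5,7): 0⊕1⊕0⊕1 = 0
s2 (pos 2,3,6,7): 0⊕1⊕0⊕1 = 0
s4 (pos 4,5,6,7): 1⊕0⊕0⊕1 = 0
Syndrome s4…s1 = 000 → no error.
Read data bits from positions 3,5,6,7: 1001

1001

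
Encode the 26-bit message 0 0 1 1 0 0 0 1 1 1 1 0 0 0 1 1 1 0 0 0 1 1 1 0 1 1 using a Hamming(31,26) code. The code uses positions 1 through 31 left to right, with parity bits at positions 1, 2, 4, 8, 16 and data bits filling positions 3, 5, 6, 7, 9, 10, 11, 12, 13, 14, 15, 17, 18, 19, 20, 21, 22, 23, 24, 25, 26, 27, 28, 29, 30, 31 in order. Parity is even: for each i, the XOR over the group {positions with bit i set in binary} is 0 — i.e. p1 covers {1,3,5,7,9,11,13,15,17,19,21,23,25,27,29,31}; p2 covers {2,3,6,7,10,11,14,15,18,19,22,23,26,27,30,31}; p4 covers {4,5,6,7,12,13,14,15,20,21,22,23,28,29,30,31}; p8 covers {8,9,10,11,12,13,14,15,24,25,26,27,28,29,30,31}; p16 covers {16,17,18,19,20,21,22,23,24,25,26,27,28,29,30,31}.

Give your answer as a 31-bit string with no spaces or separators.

0100011100011110000111000111011

Place data at non-parity positions: p1 p2 0 p4 0 1 1 p8 0 0 0 1 1 1 1 p16 0 0 0 1 1 1 0 0 0 1 1 1 0 1 1
p1 (pos 1,3,5,7,9,11,13,15,17,19,21,23,25,27,29,31): XOR of data positions = 0⊕0⊕1⊕0⊕0⊕1⊕1⊕0⊕0⊕1⊕0⊕0⊕1⊕0⊕1 = 0
p2 (pos 2,3,6,7,10,11,14,15,18,19,22,23,26,27,30,31): XOR of data positions = 0⊕1⊕1⊕0⊕0⊕1⊕1⊕0⊕0⊕1⊕0⊕1⊕1⊕1⊕1 = 1
p4 (pos 4,5,6,7,12,13,14,15,20,21,22,23,28,29,30,31): XOR of data positions = 0⊕1⊕1⊕1⊕1⊕1⊕1⊕1⊕1⊕1⊕0⊕1⊕0⊕1⊕1 = 0
p8 (pos 8,9,10,11,12,13,14,15,24,25,26,27,28,29,30,31): XOR of data positions = 0⊕0⊕0⊕1⊕1⊕1⊕1⊕0⊕0⊕1⊕1⊕1⊕0⊕1⊕1 = 1
p16 (pos 16,17,18,19,20,21,22,23,24,25,26,27,28,29,30,31): XOR of data positions = 0⊕0⊕0⊕1⊕1⊕1⊕0⊕0⊕0⊕1⊕1⊕1⊕0⊕1⊕1 = 0
Codeword: 0100011100011110000111000111011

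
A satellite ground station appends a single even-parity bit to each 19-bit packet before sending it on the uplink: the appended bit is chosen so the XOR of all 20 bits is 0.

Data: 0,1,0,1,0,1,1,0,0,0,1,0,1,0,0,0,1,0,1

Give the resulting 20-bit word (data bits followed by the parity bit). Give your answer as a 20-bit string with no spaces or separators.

01010110001010001010

XOR of the 19 data bits: 0⊕1⊕0⊕1⊕0⊕1⊕1⊕0⊕0⊕0⊕1⊕0⊕1⊕0⊕0⊕0⊕1⊕0⊕1 = 0
Parity bit = 0 (so all 20 bits XOR to 0).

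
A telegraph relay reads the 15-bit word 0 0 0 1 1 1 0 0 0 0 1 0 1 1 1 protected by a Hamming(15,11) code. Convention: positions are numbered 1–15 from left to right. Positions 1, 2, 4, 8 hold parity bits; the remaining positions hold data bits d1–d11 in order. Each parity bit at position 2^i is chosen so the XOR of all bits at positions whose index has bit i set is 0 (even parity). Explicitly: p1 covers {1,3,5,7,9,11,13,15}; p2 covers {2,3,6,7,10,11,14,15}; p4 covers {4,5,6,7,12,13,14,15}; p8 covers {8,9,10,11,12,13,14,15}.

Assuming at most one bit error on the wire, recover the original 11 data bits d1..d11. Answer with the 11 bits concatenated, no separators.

01100010111

s1 (pos 1,3,5,7,9,11,13,15): 0⊕0⊕1⊕0⊕0⊕1⊕1⊕1 = 0
s2 (pos 2,3,6,7,10,11,14,15): 0⊕0⊕1⊕0⊕0⊕1⊕1⊕1 = 0
s4 (pos 4,5,6,7,12,13,14,15): 1⊕1⊕1⊕0⊕0⊕1⊕1⊕1 = 0
s8 (pos 8,9,10,11,12,13,14,15): 0⊕0⊕0⊕1⊕0⊕1⊕1⊕1 = 0
Syndrome s8…s1 = 0000 → no error.
Read data bits from positions 3,5,6,7,9,10,11,12,13,14,15: 01100010111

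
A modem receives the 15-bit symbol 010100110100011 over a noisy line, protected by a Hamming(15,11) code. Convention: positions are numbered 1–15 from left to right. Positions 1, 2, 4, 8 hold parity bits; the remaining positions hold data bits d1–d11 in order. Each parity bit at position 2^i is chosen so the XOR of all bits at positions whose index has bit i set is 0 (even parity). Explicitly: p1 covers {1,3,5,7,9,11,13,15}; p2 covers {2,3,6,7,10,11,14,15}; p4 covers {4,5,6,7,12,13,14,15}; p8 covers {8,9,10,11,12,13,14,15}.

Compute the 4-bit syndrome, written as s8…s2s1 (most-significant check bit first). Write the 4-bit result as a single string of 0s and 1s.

0010

s1 (pos 1,3,5,7,9,11,13,15): 0⊕0⊕0⊕1⊕0⊕0⊕0⊕1 = 0
s2 (pos 2,3,6,7,10,11,14,15): 1⊕0⊕0⊕1⊕1⊕0⊕1⊕1 = 1
s4 (pos 4,5,6,7,12,13,14,15): 1⊕0⊕0⊕1⊕0⊕0⊕1⊕1 = 0
s8 (pos 8,9,10,11,12,13,14,15): 1⊕0⊕1⊕0⊕0⊕0⊕1⊕1 = 0
Syndrome s8…s1 = 0010 → error at position 2.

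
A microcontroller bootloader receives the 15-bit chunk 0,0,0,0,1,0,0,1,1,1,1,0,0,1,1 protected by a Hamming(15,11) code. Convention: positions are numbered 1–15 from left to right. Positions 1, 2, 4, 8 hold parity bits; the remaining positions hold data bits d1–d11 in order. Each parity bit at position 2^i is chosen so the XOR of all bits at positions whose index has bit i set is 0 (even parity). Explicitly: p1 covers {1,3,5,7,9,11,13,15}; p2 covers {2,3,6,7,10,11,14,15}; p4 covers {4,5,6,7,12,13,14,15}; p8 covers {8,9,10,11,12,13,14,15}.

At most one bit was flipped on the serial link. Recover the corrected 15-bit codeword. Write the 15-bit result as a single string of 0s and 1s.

s1 (pos 1,3,5,7,9,11,13,15): 0⊕0⊕1⊕0⊕1⊕1⊕0⊕1 = 0
s2 (pos 2,3,6,7,10,11,14,15): 0⊕0⊕0⊕0⊕1⊕1⊕1⊕1 = 0
s4 (pos 4,5,6,7,12,13,14,15): 0⊕1⊕0⊕0⊕0⊕0⊕1⊕1 = 1
s8 (pos 8,9,10,11,12,13,14,15): 1⊕1⊕1⊕1⊕0⊕0⊕1⊕1 = 0
Syndrome s8…s1 = 0100 → error at position 4.
Flip position 4: 000010011110011 → 000110011110011

000110011110011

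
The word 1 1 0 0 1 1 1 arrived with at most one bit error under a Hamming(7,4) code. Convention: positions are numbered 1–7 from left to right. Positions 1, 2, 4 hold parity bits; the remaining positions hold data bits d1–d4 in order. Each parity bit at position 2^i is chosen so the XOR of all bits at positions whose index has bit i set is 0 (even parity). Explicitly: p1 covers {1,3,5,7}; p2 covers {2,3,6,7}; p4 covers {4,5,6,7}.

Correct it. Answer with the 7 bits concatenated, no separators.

1100110

s1 (pos 1,3,5,7): 1⊕0⊕1⊕1 = 1
s2 (pos 2,3,6,7): 1⊕0⊕1⊕1 = 1
s4 (pos 4,5,6,7): 0⊕1⊕1⊕1 = 1
Syndrome s4…s1 = 111 → error at position 7.
Flip position 7: 1100111 → 1100110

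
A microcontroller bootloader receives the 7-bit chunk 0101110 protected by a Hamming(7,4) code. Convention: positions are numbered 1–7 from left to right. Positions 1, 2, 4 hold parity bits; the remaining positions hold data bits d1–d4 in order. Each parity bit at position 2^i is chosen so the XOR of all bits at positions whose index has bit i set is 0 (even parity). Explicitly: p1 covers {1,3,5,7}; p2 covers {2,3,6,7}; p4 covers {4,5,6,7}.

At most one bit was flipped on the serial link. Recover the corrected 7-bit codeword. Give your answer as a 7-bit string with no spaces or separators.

s1 (pos 1,3,5,7): 0⊕0⊕1⊕0 = 1
s2 (pos 2,3,6,7): 1⊕0⊕1⊕0 = 0
s4 (pos 4,5,6,7): 1⊕1⊕1⊕0 = 1
Syndrome s4…s1 = 101 → error at position 5.
Flip position 5: 0101110 → 0101010

0101010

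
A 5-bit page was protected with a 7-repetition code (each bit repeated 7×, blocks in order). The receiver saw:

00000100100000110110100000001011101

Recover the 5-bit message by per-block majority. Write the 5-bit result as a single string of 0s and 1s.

00101

Block 1 (0000010): 1 one → 0
Block 2 (0100000): 1 one → 0
Block 3 (1101101): 5 ones → 1
Block 4 (0000000): 0 ones → 0
Block 5 (1011101): 5 ones → 1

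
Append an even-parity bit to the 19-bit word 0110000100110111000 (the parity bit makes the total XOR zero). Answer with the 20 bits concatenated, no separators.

01100001001101110000

XOR of the 19 data bits: 0⊕1⊕1⊕0⊕0⊕0⊕0⊕1⊕0⊕0⊕1⊕1⊕0⊕1⊕1⊕1⊕0⊕0⊕0 = 0
Parity bit = 0 (so all 20 bits XOR to 0).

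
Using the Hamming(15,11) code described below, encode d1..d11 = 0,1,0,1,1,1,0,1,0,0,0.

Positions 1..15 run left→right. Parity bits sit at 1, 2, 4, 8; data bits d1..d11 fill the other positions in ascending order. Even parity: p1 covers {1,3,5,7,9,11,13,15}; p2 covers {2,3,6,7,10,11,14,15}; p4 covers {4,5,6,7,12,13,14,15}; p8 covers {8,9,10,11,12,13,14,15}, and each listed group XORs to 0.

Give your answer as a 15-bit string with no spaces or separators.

Place data at non-parity positions: p1 p2 0 p4 1 0 1 p8 1 1 0 1 0 0 0
p1 (pos 1,3,5,7,9,11,13,15): XOR of data positions = 0⊕1⊕1⊕1⊕0⊕0⊕0 = 1
p2 (pos 2,3,6,7,10,11,14,15): XOR of data positions = 0⊕0⊕1⊕1⊕0⊕0⊕0 = 0
p4 (pos 4,5,6,7,12,13,14,15): XOR of data positions = 1⊕0⊕1⊕1⊕0⊕0⊕0 = 1
p8 (pos 8,9,10,11,12,13,14,15): XOR of data positions = 1⊕1⊕0⊕1⊕0⊕0⊕0 = 1
Codeword: 100110111101000

100110111101000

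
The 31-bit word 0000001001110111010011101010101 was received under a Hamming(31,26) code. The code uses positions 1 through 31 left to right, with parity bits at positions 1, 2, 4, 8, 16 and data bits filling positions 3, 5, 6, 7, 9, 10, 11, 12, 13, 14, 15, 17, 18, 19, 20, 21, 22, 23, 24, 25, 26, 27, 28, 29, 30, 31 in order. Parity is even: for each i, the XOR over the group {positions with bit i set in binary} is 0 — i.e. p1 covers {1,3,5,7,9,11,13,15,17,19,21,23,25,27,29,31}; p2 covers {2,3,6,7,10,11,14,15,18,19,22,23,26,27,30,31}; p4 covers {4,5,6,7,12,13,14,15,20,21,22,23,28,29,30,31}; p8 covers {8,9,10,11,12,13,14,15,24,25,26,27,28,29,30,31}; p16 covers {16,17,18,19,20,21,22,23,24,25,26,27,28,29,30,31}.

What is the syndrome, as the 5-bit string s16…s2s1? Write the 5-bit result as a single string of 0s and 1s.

11101

s1 (pos 1,3,5,7,9,11,13,15,17,19,21,23,25,27,29,31): 0⊕0⊕0⊕1⊕0⊕1⊕0⊕1⊕0⊕0⊕1⊕1⊕1⊕1⊕1⊕1 = 1
s2 (pos 2,3,6,7,10,11,14,15,18,19,22,23,26,27,30,31): 0⊕0⊕0⊕1⊕1⊕1⊕1⊕1⊕1⊕0⊕1⊕1⊕0⊕1⊕0⊕1 = 0
s4 (pos 4,5,6,7,12,13,14,15,20,21,22,23,28,29,30,31): 0⊕0⊕0⊕1⊕1⊕0⊕1⊕1⊕0⊕1⊕1⊕1⊕0⊕1⊕0⊕1 = 1
s8 (pos 8,9,10,11,12,13,14,15,24,25,26,27,28,29,30,31): 0⊕0⊕1⊕1⊕1⊕0⊕1⊕1⊕0⊕1⊕0⊕1⊕0⊕1⊕0⊕1 = 1
s16 (pos 16,17,18,19,20,21,22,23,24,25,26,27,28,29,30,31): 1⊕0⊕1⊕0⊕0⊕1⊕1⊕1⊕0⊕1⊕0⊕1⊕0⊕1⊕0⊕1 = 1
Syndrome s16…s1 = 11101 → error at position 29.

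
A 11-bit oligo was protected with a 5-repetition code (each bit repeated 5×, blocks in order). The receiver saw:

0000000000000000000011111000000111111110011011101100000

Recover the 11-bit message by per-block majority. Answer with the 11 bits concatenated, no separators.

Block 1 (00000): 0 ones → 0
Block 2 (00000): 0 ones → 0
Block 3 (00000): 0 ones → 0
Block 4 (00000): 0 ones → 0
Block 5 (11111): 5 ones → 1
Block 6 (00000): 0 ones → 0
Block 7 (01111): 4 ones → 1
Block 8 (11110): 4 ones → 1
Block 9 (01101): 3 ones → 1
Block 10 (11011): 4 ones → 1
Block 11 (00000): 0 ones → 0

00001011110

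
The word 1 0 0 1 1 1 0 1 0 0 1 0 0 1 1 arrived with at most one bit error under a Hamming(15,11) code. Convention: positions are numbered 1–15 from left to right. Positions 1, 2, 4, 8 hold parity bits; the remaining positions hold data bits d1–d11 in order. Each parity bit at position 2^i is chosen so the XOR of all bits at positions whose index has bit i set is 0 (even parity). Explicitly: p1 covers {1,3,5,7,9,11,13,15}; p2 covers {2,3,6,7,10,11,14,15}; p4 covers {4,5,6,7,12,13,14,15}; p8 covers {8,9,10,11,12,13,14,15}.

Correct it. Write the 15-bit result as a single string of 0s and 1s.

100011010010011

s1 (pos 1,3,5,7,9,11,13,15): 1⊕0⊕1⊕0⊕0⊕1⊕0⊕1 = 0
s2 (pos 2,3,6,7,10,11,14,15): 0⊕0⊕1⊕0⊕0⊕1⊕1⊕1 = 0
s4 (pos 4,5,6,7,12,13,14,15): 1⊕1⊕1⊕0⊕0⊕0⊕1⊕1 = 1
s8 (pos 8,9,10,11,12,13,14,15): 1⊕0⊕0⊕1⊕0⊕0⊕1⊕1 = 0
Syndrome s8…s1 = 0100 → error at position 4.
Flip position 4: 100111010010011 → 100011010010011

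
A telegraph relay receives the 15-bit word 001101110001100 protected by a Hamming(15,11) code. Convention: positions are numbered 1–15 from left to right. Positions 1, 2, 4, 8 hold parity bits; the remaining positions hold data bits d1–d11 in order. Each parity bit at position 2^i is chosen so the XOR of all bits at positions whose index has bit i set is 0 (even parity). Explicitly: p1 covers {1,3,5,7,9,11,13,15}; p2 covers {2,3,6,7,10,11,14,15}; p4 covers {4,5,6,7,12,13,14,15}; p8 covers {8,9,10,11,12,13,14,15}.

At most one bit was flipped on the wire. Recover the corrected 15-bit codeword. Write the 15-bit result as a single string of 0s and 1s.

001101110001101

s1 (pos 1,3,5,7,9,11,13,15): 0⊕1⊕0⊕1⊕0⊕0⊕1⊕0 = 1
s2 (pos 2,3,6,7,10,11,14,15): 0⊕1⊕1⊕1⊕0⊕0⊕0⊕0 = 1
s4 (pos 4,5,6,7,12,13,14,15): 1⊕0⊕1⊕1⊕1⊕1⊕0⊕0 = 1
s8 (pos 8,9,10,11,12,13,14,15): 1⊕0⊕0⊕0⊕1⊕1⊕0⊕0 = 1
Syndrome s8…s1 = 1111 → error at position 15.
Flip position 15: 001101110001100 → 001101110001101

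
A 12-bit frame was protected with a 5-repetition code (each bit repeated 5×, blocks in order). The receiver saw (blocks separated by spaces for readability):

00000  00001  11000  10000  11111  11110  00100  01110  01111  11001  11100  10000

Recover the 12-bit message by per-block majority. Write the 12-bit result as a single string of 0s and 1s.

Block 1 (00000): 0 ones → 0
Block 2 (00001): 1 one → 0
Block 3 (11000): 2 ones → 0
Block 4 (10000): 1 one → 0
Block 5 (11111): 5 ones → 1
Block 6 (11110): 4 ones → 1
Block 7 (00100): 1 one → 0
Block 8 (01110): 3 ones → 1
Block 9 (01111): 4 ones → 1
Block 10 (11001): 3 ones → 1
Block 11 (11100): 3 ones → 1
Block 12 (10000): 1 one → 0

000011011110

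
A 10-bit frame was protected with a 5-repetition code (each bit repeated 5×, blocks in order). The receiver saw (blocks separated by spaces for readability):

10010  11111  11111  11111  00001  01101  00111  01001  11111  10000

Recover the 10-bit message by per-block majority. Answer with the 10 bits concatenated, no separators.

Block 1 (10010): 2 ones → 0
Block 2 (11111): 5 ones → 1
Block 3 (11111): 5 ones → 1
Block 4 (11111): 5 ones → 1
Block 5 (00001): 1 one → 0
Block 6 (01101): 3 ones → 1
Block 7 (00111): 3 ones → 1
Block 8 (01001): 2 ones → 0
Block 9 (11111): 5 ones → 1
Block 10 (10000): 1 one → 0

0111011010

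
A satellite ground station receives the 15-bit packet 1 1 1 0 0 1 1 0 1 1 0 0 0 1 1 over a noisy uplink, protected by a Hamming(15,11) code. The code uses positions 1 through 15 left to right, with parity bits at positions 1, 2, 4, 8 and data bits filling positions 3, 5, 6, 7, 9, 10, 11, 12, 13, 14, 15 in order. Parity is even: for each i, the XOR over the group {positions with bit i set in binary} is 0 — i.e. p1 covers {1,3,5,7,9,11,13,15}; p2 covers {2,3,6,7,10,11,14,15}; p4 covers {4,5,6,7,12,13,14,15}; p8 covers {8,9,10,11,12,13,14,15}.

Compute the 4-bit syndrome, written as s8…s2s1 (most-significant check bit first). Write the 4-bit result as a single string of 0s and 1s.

0011

s1 (pos 1,3,5,7,9,11,13,15): 1⊕1⊕0⊕1⊕1⊕0⊕0⊕1 = 1
s2 (pos 2,3,6,7,10,11,14,15): 1⊕1⊕1⊕1⊕1⊕0⊕1⊕1 = 1
s4 (pos 4,5,6,7,12,13,14,15): 0⊕0⊕1⊕1⊕0⊕0⊕1⊕1 = 0
s8 (pos 8,9,10,11,12,13,14,15): 0⊕1⊕1⊕0⊕0⊕0⊕1⊕1 = 0
Syndrome s8…s1 = 0011 → error at position 3.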